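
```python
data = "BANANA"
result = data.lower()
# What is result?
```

Trace:
`data = "BANANA"` → data = 'BANANA'
`result = data.lower()` → result = 'banana'
So result = 'banana'

Answer: 'banana'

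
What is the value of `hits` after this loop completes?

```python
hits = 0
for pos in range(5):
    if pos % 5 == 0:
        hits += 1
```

Count numbers divisible by 5 in range(5)
`hits` takes the values: 0 → 1

Answer: 1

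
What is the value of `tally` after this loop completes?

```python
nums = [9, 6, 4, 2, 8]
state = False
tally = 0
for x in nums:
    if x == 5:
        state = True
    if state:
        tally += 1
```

Count elements after first 5 in [9, 6, 4, 2, 8]
`tally` takes the values: 0

Answer: 0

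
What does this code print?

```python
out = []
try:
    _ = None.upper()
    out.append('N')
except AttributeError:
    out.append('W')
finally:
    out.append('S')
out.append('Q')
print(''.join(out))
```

Execution trace: 'W' (except AttributeError) → 'S' (finally) → 'Q' (after the try/except). Output: WSQ

Answer: WSQ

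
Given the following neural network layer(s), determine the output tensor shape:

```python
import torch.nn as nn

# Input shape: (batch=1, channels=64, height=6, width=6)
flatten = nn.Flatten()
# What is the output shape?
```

Input: (1, 64, 6, 6) -> Output: (1, 2304)

Answer: (1, 2304)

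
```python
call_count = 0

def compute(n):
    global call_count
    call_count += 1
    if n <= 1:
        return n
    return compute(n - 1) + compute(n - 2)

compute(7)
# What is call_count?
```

Calls(n) = 1 + Calls(n-1) + Calls(n-2); Calls(0)=Calls(1)=1. For n=7 this gives 41.

Answer: 41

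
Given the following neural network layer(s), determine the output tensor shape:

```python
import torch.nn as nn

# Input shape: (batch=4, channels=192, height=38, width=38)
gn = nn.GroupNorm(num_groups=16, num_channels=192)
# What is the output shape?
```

Input: (4, 192, 38, 38) -> Output: (4, 192, 38, 38)

Answer: (4, 192, 38, 38)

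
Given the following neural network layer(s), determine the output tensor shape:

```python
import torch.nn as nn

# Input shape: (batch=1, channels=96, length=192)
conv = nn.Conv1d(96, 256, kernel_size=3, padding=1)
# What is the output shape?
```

Input: (1, 96, 192) -> Output: (1, 256, 192)

Answer: (1, 256, 192)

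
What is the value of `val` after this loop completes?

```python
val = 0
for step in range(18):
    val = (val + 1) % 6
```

Increment mod 6, 18 times = 0
`val` takes the values: 0 → 1 → 2 → 3 → 4 → 5 → 0 → 1 → 2 → 3 → 4 → 5 → 0 → 1 → 2 → 3 → 4 → 5 → 0

Answer: 0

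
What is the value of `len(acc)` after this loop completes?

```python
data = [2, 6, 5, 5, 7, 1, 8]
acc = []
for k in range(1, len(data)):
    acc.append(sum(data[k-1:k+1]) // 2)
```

Number of 2-element averages
`acc` takes the values: [] → [4] → [4, 5] → [4, 5, 5] → [4, 5, 5, 6] → [4, 5, 5, 6, 4] → [4, 5, 5, 6, 4, 4]
So `len(acc)` = 6

Answer: 6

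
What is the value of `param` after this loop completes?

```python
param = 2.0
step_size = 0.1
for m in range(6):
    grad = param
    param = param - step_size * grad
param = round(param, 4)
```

Gradient descent: w = 2.0 * (1 - 0.1)^6
`param` takes the values: 2.0 → 1.8 → 1.62 → 1.458 → 1.3122 → 1.18098 → 1.062882 → 1.0629

Answer: 1.0629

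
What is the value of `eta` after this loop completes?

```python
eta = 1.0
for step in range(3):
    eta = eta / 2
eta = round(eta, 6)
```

Halving LR 3 times: 1 / 2^3
`eta` takes the values: 1.0 → 0.5 → 0.25 → 0.125

Answer: 0.125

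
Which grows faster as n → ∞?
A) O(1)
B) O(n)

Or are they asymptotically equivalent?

O(1) vs O(n): Higher order terms dominate.

Answer: B) O(n) grows faster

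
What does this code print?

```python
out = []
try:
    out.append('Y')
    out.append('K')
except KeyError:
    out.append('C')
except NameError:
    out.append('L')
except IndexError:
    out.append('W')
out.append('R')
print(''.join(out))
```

Execution trace: 'Y' (try body) → 'K' (try body, no exception) → 'R' (after the try/except). Output: YKR

Answer: YKR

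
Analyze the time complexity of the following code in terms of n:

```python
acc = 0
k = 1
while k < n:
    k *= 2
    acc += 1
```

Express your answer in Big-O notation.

Each loop level contributes: log n. Multiplying the contributions gives O(log n).

Answer: O(log n)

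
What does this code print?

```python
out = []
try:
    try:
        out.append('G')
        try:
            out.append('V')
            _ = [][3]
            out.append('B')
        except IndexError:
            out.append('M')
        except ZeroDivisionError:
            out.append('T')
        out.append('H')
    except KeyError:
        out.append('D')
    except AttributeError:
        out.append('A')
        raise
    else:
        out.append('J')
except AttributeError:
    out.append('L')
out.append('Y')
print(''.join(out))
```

Execution trace: 'G' (try body) → 'V' (inner try body) → 'M' (inner except IndexError) → 'H' (try body, no exception) → 'J' (else) → 'Y' (after the try/except). Output: GVMHJY

Answer: GVMHJY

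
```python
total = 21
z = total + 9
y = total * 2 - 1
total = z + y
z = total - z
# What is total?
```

Trace:
`total = 21` → total = 21
`z = total + 9` → z = 30
`y = total * 2 - 1` → y = 41
`total = z + y` → total = 71
`z = total - z` → z = 41
So total = 71

Answer: 71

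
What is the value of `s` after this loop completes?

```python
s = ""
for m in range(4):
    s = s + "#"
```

Repeat '#' 4 times
`s` takes the values: "" → "#" → "##" → "###" → "####"

Answer: "####"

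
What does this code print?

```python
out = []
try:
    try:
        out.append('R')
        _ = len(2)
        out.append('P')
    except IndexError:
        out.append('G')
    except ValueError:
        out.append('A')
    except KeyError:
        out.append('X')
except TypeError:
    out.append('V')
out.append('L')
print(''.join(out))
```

Execution trace: 'R' (try body) → 'V' (outer except TypeError) → 'L' (after the try/except). Output: RVL

Answer: RVL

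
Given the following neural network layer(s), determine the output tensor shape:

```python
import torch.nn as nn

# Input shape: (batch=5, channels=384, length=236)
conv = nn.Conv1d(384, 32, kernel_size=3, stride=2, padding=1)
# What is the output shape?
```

Input: (5, 384, 236) -> Output: (5, 32, 118)

Answer: (5, 32, 118)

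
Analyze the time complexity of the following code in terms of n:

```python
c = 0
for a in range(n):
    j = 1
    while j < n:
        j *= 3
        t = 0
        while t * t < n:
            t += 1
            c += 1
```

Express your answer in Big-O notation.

Each loop level contributes: n × log n × √n. Multiplying the contributions gives O(n√n log n).

Answer: O(n√n log n)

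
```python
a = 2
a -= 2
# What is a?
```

Trace:
`a = 2` → a = 2
`a -= 2` → a = 0
So a = 0

Answer: 0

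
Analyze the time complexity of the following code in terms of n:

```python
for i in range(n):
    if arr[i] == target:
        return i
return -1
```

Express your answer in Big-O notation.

This is Linear search in an array. Time complexity: O(n).

Answer: O(n)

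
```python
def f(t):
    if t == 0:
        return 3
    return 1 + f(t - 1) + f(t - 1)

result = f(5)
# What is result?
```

f(t) = 1 + 2·f(t-1), f(0)=3. Closed form: (3+1)·2^5 - 1 = 127.

Answer: 127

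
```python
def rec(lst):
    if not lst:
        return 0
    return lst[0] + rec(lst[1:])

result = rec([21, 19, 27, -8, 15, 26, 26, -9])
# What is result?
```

21 + 19 + 27 + (-8) + 15 + 26 + 26 + (-9) + 0 = 117

Answer: 117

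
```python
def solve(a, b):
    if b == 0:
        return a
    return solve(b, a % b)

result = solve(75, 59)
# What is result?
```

solve(75, 59) -> solve(59, 16) -> solve(16, 11) -> solve(11, 5) -> solve(5, 1) -> solve(1, 0) -> 1

Answer: 1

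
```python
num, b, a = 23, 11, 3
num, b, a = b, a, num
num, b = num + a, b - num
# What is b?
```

Trace:
`num, b, a = 23, 11, 3` → num = 23; b = 11; a = 3
`num, b, a = b, a, num` → num = 11; b = 3; a = 23
`num, b = num + a, b - num` → num = 34; b = -8
So b = -8

Answer: -8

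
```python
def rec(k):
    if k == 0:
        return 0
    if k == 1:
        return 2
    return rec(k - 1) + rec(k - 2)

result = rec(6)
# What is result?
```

Build up from base cases: rec(0)=0, rec(1)=2, rec(2)=2, rec(3)=4, rec(4)=6, rec(5)=10, rec(6)=16

Answer: 16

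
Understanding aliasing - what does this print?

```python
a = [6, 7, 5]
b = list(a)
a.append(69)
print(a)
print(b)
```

Key concept: list() constructor creates copy.
Step by step:
`a = [6, 7, 5]` → a = [6, 7, 5]
`b = list(a)` → b = [6, 7, 5]
`a.append(69)` → a = [6, 7, 5, 69]
`print(a)` → prints [6, 7, 5, 69]
`print(b)` → prints [6, 7, 5]

Answer:
[6, 7, 5, 69]
[6, 7, 5]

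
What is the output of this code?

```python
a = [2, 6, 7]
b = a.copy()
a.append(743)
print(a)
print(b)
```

Key concept: list.copy() creates independent copy.
Step by step:
`a = [2, 6, 7]` → a = [2, 6, 7]
`b = a.copy()` → b = [2, 6, 7]
`a.append(743)` → a = [2, 6, 7, 743]
`print(a)` → prints [2, 6, 7, 743]
`print(b)` → prints [2, 6, 7]

Answer:
[2, 6, 7, 743]
[2, 6, 7]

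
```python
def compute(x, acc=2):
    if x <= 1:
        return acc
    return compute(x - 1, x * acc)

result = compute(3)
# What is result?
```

Accumulator trace (n, acc): (3, 2) -> (2, 6) -> (1, 12) -> return 12

Answer: 12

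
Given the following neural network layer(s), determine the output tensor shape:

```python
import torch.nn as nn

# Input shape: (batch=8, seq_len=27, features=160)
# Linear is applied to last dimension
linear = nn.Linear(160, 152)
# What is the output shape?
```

Input: (8, 27, 160) -> Output: (8, 27, 152)

Answer: (8, 27, 152)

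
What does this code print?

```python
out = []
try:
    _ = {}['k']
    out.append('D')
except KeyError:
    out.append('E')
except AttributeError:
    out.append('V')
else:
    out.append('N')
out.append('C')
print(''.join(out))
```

Execution trace: 'E' (except KeyError) → 'C' (after the try/except). Output: EC

Answer: EC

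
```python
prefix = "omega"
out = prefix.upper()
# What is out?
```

Trace:
`prefix = "omega"` → prefix = 'omega'
`out = prefix.upper()` → out = 'OMEGA'
So out = 'OMEGA'

Answer: 'OMEGA'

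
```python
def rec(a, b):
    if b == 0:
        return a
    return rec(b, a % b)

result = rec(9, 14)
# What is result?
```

rec(9, 14) -> rec(14, 9) -> rec(9, 5) -> rec(5, 4) -> rec(4, 1) -> rec(1, 0) -> 1

Answer: 1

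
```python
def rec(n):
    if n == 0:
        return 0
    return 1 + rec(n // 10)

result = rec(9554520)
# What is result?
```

Count of digits of 9554520: 7

Answer: 7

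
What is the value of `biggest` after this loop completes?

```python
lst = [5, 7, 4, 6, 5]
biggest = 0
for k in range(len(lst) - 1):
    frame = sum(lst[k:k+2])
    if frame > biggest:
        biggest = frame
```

Max sum of 2-element window in [5, 7, 4, 6, 5]
`biggest` takes the values: 0 → 12

Answer: 12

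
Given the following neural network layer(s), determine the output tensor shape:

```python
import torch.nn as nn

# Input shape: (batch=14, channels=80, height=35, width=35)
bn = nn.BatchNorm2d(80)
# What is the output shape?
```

Input: (14, 80, 35, 35) -> Output: (14, 80, 35, 35)

Answer: (14, 80, 35, 35)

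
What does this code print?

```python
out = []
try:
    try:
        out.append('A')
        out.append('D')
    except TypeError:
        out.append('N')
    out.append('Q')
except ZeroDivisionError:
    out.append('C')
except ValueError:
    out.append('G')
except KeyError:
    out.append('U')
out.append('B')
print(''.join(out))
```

Execution trace: 'A' (inner try body) → 'D' (inner try body, no exception) → 'Q' (try body, no exception) → 'B' (after the try/except). Output: ADQB

Answer: ADQB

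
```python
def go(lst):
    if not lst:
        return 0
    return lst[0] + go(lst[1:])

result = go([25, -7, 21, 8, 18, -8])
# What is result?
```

25 + (-7) + 21 + 8 + 18 + (-8) + 0 = 57

Answer: 57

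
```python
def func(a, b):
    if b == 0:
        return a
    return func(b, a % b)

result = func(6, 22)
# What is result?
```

func(6, 22) -> func(22, 6) -> func(6, 4) -> func(4, 2) -> func(2, 0) -> 2

Answer: 2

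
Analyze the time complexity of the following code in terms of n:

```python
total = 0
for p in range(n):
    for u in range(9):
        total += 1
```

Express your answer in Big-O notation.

Each loop level contributes: n × 1. Multiplying the contributions gives O(n).

Answer: O(n)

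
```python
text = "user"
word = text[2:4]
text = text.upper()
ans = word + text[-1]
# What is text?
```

Trace:
`text = "user"` → text = 'user'
`word = text[2:4]` → word = 'er'
`text = text.upper()` → text = 'USER'
`ans = word + text[-1]` → ans = 'erR'
So text = 'USER'

Answer: 'USER'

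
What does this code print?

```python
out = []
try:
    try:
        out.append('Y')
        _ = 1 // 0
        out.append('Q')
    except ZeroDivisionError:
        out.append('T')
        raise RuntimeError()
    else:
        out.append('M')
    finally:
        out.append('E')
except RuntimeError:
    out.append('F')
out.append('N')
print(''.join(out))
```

Execution trace: 'Y' (inner try body) → 'T' (inner except ZeroDivisionError) → 'E' (inner finally) → 'F' (outer except RuntimeError) → 'N' (after the try/except). Output: YTEFN

Answer: YTEFN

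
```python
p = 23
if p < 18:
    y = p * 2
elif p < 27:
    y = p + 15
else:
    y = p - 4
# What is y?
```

Trace:
`p = 23` → p = 23
`if p < 18: ...` → p < 18 is False, p < 27 is True → y = 38
So y = 38

Answer: 38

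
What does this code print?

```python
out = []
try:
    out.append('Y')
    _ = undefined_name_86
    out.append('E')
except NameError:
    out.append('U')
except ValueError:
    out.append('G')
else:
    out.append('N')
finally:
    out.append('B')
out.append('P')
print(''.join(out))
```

Execution trace: 'Y' (try body) → 'U' (except NameError) → 'B' (finally) → 'P' (after the try/except). Output: YUBP

Answer: YUBP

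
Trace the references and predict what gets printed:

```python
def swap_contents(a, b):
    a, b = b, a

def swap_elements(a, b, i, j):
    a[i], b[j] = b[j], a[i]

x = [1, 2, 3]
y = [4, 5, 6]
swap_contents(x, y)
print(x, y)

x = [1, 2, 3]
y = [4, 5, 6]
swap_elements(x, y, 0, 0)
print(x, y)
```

Key concept: parameter rebinding vs mutation.
Step by step:
`x = [1, 2, 3]` → x = [1, 2, 3]
`y = [4, 5, 6]` → y = [4, 5, 6]
`swap_contents(x, y)` → no visible change to tracked variables
`print(x, y)` → prints [1, 2, 3] [4, 5, 6]
`x = [1, 2, 3]` → x = [1, 2, 3]
`y = [4, 5, 6]` → y = [4, 5, 6]
`swap_elements(x, y, 0, 0)` → x = [4, 2, 3]; y = [1, 5, 6]
`print(x, y)` → prints [4, 2, 3] [1, 5, 6]

Answer:
[1, 2, 3] [4, 5, 6]
[4, 2, 3] [1, 5, 6]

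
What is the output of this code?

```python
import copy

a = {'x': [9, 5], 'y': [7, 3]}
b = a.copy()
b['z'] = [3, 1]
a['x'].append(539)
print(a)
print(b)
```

Key concept: shallow copy of dict with mutable values.
Step by step:
`a = {'x': [9, 5], 'y': [7, 3]}` → a = {'x': [9, 5], 'y': [7, 3]}
`b = a.copy()` → b = {'x': [9, 5], 'y': [7, 3]}
`b['z'] = [3, 1]` → b = {'x': [9, 5], 'y': [7, 3], 'z': [3, 1]}
`a['x'].append(539)` → a = {'x': [9, 5, 539], 'y': [7, 3]}; b = {'x': [9, 5, 539], 'y': [7, 3], 'z': [3, 1]}
`print(a)` → prints {'x': [9, 5, 539], 'y': [7, 3]}
`print(b)` → prints {'x': [9, 5, 539], 'y': [7, 3], 'z': [3, 1]}

Answer:
{'x': [9, 5, 539], 'y': [7, 3]}
{'x': [9, 5, 539], 'y': [7, 3], 'z': [3, 1]}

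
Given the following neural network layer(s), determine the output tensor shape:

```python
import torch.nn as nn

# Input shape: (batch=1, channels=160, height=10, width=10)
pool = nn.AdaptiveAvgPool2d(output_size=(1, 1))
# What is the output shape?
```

Input: (1, 160, 10, 10) -> Output: (1, 160, 1, 1)

Answer: (1, 160, 1, 1)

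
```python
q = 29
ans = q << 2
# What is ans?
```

Trace:
`q = 29` → q = 29
`ans = q << 2` → ans = 116
So ans = 116

Answer: 116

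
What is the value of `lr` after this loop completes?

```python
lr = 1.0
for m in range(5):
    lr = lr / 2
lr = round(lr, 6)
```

Halving LR 5 times: 1 / 2^5
`lr` takes the values: 1.0 → 0.5 → 0.25 → 0.125 → 0.0625 → 0.03125

Answer: 0.03125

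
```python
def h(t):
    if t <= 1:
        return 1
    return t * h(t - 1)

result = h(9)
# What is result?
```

h(9) = 9 * 8 * 7 * 6 * 5 * 4 * 3 * 2 * 1 = 362880

Answer: 362880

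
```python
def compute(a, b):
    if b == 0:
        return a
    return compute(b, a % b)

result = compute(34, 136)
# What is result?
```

compute(34, 136) -> compute(136, 34) -> compute(34, 0) -> 34

Answer: 34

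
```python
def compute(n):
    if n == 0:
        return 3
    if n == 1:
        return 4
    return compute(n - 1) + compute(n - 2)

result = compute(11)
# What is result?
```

Build up from base cases: compute(0)=3, compute(1)=4, compute(2)=7, compute(3)=11, compute(4)=18, compute(5)=29, compute(6)=47, ..., compute(11)=521

Answer: 521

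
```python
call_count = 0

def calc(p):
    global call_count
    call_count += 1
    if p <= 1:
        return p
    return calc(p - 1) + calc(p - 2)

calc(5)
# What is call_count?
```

Calls(p) = 1 + Calls(p-1) + Calls(p-2); Calls(0)=Calls(1)=1. For p=5 this gives 15.

Answer: 15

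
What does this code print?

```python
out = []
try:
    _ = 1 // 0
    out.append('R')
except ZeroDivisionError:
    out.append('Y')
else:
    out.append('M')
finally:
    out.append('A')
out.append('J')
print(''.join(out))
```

Execution trace: 'Y' (except ZeroDivisionError) → 'A' (finally) → 'J' (after the try/except). Output: YAJ

Answer: YAJ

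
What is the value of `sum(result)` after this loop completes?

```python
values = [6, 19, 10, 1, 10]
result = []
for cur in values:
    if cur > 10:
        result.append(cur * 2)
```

Sum of doubled values > 10
`result` takes the values: [] → [38]
So `sum(result)` = 38

Answer: 38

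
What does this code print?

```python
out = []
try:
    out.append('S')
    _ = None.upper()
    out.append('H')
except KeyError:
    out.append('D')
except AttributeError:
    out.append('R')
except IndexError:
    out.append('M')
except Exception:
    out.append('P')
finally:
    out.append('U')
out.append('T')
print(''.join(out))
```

Execution trace: 'S' (try body) → 'R' (except AttributeError) → 'U' (finally) → 'T' (after the try/except). Output: SRUT

Answer: SRUT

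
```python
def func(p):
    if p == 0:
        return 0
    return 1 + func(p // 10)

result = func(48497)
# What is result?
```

Count of digits of 48497: 5

Answer: 5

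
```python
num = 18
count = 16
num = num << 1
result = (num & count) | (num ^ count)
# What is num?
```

Trace:
`num = 18` → num = 18
`count = 16` → count = 16
`num = num << 1` → num = 36
`result = (num & count) | (num ^ count)` → result = 52
So num = 36

Answer: 36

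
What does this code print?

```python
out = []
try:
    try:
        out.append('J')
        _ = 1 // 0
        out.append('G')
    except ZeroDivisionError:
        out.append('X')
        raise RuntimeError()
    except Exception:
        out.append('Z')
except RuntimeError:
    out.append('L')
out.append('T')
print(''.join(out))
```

Execution trace: 'J' (inner try body) → 'X' (inner except ZeroDivisionError) → 'L' (outer except RuntimeError) → 'T' (after the try/except). Output: JXLT

Answer: JXLT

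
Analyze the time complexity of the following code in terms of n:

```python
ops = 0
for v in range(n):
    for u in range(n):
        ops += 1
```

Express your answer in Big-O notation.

Each loop level contributes: n × n. Multiplying the contributions gives O(n^2).

Answer: O(n^2)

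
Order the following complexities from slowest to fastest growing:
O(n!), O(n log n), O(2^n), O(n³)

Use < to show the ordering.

Ordered by growth rate: O(n log n) < O(n³) < O(2^n) < O(n!)

Answer: O(n log n) < O(n³) < O(2^n) < O(n!)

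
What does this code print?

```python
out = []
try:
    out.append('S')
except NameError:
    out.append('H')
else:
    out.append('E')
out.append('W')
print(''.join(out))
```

Execution trace: 'S' (try body, no exception) → 'E' (else) → 'W' (after the try/except). Output: SEW

Answer: SEW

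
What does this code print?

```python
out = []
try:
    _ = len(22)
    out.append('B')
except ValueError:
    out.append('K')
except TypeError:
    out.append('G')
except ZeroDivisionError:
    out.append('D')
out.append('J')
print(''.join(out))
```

Execution trace: 'G' (except TypeError) → 'J' (after the try/except). Output: GJ

Answer: GJ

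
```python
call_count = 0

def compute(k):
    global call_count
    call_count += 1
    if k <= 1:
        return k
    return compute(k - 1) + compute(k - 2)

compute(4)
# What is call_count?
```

Calls(k) = 1 + Calls(k-1) + Calls(k-2); Calls(0)=Calls(1)=1. For k=4 this gives 9.

Answer: 9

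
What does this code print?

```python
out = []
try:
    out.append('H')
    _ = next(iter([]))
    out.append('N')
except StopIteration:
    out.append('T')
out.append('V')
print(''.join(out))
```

Execution trace: 'H' (try body) → 'T' (except StopIteration) → 'V' (after the try/except). Output: HTV

Answer: HTV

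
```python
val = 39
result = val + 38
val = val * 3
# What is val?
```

Trace:
`val = 39` → val = 39
`result = val + 38` → result = 77
`val = val * 3` → val = 117
So val = 117

Answer: 117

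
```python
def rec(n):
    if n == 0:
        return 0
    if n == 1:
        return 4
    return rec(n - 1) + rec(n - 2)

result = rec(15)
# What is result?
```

Build up from base cases: rec(0)=0, rec(1)=4, rec(2)=4, rec(3)=8, rec(4)=12, rec(5)=20, rec(6)=32, ..., rec(15)=2440

Answer: 2440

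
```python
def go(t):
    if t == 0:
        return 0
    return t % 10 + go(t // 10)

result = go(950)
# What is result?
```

Sum of digits of 950: 0 + 5 + 9 = 14

Answer: 14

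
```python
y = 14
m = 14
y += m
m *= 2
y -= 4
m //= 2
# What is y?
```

Trace:
`y = 14` → y = 14
`m = 14` → m = 14
`y += m` → y = 28
`m *= 2` → m = 28
`y -= 4` → y = 24
`m //= 2` → m = 14
So y = 24

Answer: 24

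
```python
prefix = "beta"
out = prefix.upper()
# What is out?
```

Trace:
`prefix = "beta"` → prefix = 'beta'
`out = prefix.upper()` → out = 'BETA'
So out = 'BETA'

Answer: 'BETA'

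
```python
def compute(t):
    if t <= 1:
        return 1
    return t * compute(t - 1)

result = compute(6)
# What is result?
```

compute(6) = 6 * 5 * 4 * 3 * 2 * 1 = 720

Answer: 720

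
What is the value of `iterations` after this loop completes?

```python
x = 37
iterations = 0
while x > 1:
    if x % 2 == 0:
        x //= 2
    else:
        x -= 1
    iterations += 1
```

Steps to reduce 37 to 1
`iterations` takes the values: 0 → 1 → 2 → 3 → 4 → 5 → 6 → 7

Answer: 7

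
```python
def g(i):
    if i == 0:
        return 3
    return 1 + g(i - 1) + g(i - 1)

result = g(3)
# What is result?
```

g(i) = 1 + 2·g(i-1), g(0)=3. Closed form: (3+1)·2^3 - 1 = 31.

Answer: 31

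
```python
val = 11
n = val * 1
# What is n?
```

Trace:
`val = 11` → val = 11
`n = val * 1` → n = 11
So n = 11

Answer: 11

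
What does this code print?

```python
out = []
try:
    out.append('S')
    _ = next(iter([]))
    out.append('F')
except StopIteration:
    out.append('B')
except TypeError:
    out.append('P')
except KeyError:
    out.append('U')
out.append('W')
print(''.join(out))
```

Execution trace: 'S' (try body) → 'B' (except StopIteration) → 'W' (after the try/except). Output: SBW

Answer: SBW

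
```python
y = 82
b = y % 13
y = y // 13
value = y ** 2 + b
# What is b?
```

Trace:
`y = 82` → y = 82
`b = y % 13` → b = 4
`y = y // 13` → y = 6
`value = y ** 2 + b` → value = 40
So b = 4

Answer: 4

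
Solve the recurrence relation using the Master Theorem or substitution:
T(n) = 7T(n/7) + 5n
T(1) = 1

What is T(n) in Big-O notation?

By Master Theorem: a=7, b=7, f(n)=5n. Since log_7(7) = 1 and f(n) = Θ(n^1), Case 2 applies. T(n) = O(n log n).

Answer: O(n log n)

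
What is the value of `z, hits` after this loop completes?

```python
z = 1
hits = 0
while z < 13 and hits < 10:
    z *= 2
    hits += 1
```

Double until >= 13 or 10 iterations
`z, hits` takes the values: (1, 0) → (2, 0) → (2, 1) → (4, 1) → (4, 2) → (8, 2) → (8, 3) → (16, 3) → (16, 4)

Answer: 16, 4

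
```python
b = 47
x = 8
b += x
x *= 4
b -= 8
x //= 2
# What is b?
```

Trace:
`b = 47` → b = 47
`x = 8` → x = 8
`b += x` → b = 55
`x *= 4` → x = 32
`b -= 8` → b = 47
`x //= 2` → x = 16
So b = 47

Answer: 47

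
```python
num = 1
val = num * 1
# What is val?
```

Trace:
`num = 1` → num = 1
`val = num * 1` → val = 1
So val = 1

Answer: 1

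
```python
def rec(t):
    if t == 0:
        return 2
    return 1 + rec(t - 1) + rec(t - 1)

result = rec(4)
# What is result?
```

rec(t) = 1 + 2·rec(t-1), rec(0)=2. Closed form: (2+1)·2^4 - 1 = 47.

Answer: 47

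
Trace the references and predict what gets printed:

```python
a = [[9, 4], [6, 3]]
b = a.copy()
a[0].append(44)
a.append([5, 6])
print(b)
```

Key concept: shallow copy with nested lists.
Step by step:
`a = [[9, 4], [6, 3]]` → a = [[9, 4], [6, 3]]
`b = a.copy()` → b = [[9, 4], [6, 3]]
`a[0].append(44)` → a = [[9, 4, 44], [6, 3]]; b = [[9, 4, 44], [6, 3]]
`a.append([5, 6])` → a = [[9, 4, 44], [6, 3], [5, 6]]
`print(b)` → prints [[9, 4, 44], [6, 3]]

Answer: [[9, 4, 44], [6, 3]]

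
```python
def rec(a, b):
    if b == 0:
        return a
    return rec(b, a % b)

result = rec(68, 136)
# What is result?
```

rec(68, 136) -> rec(136, 68) -> rec(68, 0) -> 68

Answer: 68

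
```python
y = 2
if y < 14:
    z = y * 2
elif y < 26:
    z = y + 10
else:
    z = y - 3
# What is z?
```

Trace:
`y = 2` → y = 2
`if y < 14: ...` → y < 14 is True → z = 4
So z = 4

Answer: 4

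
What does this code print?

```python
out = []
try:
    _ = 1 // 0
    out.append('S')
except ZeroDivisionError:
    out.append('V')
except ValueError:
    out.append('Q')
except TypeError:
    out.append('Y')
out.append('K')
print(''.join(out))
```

Execution trace: 'V' (except ZeroDivisionError) → 'K' (after the try/except). Output: VK

Answer: VK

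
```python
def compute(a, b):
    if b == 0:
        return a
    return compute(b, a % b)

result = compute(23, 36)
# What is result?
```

compute(23, 36) -> compute(36, 23) -> compute(23, 13) -> compute(13, 10) -> compute(10, 3) -> compute(3, 1) -> compute(1, 0) -> 1

Answer: 1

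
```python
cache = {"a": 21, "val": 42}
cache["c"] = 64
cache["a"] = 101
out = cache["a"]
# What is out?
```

Trace:
`cache = {"a": 21, "val": 42}` → cache = {'a': 21, 'val': 42}
`cache["c"] = 64` → cache = {'a': 21, 'val': 42, 'c': 64}
`cache["a"] = 101` → cache = {'a': 101, 'val': 42, 'c': 64}
`out = cache["a"]` → out = 101
So out = 101

Answer: 101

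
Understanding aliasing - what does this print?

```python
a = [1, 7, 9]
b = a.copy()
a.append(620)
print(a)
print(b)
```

Key concept: list.copy() creates independent copy.
Step by step:
`a = [1, 7, 9]` → a = [1, 7, 9]
`b = a.copy()` → b = [1, 7, 9]
`a.append(620)` → a = [1, 7, 9, 620]
`print(a)` → prints [1, 7, 9, 620]
`print(b)` → prints [1, 7, 9]

Answer:
[1, 7, 9, 620]
[1, 7, 9]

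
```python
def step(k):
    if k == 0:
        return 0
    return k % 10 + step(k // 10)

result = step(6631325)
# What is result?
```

Sum of digits of 6631325: 5 + 2 + 3 + 1 + 3 + 6 + 6 = 26

Answer: 26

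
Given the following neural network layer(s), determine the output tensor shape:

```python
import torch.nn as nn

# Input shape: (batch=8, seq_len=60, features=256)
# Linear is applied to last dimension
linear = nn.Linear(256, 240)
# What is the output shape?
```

Input: (8, 60, 256) -> Output: (8, 60, 240)

Answer: (8, 60, 240)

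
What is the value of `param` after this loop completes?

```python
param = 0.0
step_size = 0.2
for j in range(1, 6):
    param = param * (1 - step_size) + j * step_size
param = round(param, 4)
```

Moving average with lr=0.2
`param` takes the values: 0.0 → 0.2 → 0.56 → 1.048 → 1.6384 → 2.31072 → 2.3107

Answer: 2.3107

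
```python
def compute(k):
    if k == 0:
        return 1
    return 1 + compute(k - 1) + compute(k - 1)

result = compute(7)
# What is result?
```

compute(k) = 1 + 2·compute(k-1), compute(0)=1. Closed form: (1+1)·2^7 - 1 = 255.

Answer: 255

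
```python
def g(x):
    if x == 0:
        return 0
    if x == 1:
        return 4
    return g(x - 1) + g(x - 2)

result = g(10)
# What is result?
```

Build up from base cases: g(0)=0, g(1)=4, g(2)=4, g(3)=8, g(4)=12, g(5)=20, g(6)=32, ..., g(10)=220

Answer: 220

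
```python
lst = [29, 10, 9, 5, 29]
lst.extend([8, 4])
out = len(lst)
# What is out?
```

Trace:
`lst = [29, 10, 9, 5, 29]` → lst = [29, 10, 9, 5, 29]
`lst.extend([8, 4])` → lst = [29, 10, 9, 5, 29, 8, 4]
`out = len(lst)` → out = 7
So out = 7

Answer: 7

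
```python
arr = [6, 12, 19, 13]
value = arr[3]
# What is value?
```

Trace:
`arr = [6, 12, 19, 13]` → arr = [6, 12, 19, 13]
`value = arr[3]` → value = 13
So value = 13

Answer: 13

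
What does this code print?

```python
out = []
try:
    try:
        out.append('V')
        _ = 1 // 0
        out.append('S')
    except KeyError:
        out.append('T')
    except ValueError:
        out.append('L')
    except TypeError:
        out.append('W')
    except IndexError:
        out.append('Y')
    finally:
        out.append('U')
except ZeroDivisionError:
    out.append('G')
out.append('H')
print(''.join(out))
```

Execution trace: 'V' (try body) → 'U' (finally) → 'G' (outer except ZeroDivisionError) → 'H' (after the try/except). Output: VUGH

Answer: VUGH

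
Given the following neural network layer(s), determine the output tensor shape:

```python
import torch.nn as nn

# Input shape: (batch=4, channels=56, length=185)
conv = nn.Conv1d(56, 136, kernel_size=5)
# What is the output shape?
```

Input: (4, 56, 185) -> Output: (4, 136, 181)

Answer: (4, 136, 181)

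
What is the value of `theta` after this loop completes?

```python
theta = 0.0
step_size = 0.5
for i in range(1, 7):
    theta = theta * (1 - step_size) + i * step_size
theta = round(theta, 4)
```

Moving average with lr=0.5
`theta` takes the values: 0.0 → 0.5 → 1.25 → 2.125 → 3.0625 → 4.03125 → 5.015625 → 5.0156

Answer: 5.0156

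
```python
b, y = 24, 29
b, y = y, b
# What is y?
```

Trace:
`b, y = 24, 29` → b = 24; y = 29
`b, y = y, b` → b = 29; y = 24
So y = 24

Answer: 24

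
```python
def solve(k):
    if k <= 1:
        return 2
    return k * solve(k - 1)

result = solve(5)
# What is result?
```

solve(5) = 5 * 4 * 3 * 2 * 2 = 240

Answer: 240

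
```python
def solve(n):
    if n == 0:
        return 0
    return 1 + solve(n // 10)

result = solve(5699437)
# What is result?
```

Count of digits of 5699437: 7

Answer: 7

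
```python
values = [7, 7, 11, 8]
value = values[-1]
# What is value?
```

Trace:
`values = [7, 7, 11, 8]` → values = [7, 7, 11, 8]
`value = values[-1]` → value = 8
So value = 8

Answer: 8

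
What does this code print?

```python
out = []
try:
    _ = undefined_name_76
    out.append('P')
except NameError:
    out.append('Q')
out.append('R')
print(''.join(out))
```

Execution trace: 'Q' (except NameError) → 'R' (after the try/except). Output: QR

Answer: QR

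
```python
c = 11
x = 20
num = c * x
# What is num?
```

Trace:
`c = 11` → c = 11
`x = 20` → x = 20
`num = c * x` → num = 220
So num = 220

Answer: 220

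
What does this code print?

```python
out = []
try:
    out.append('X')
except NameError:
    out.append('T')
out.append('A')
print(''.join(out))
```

Execution trace: 'X' (try body, no exception) → 'A' (after the try/except). Output: XA

Answer: XA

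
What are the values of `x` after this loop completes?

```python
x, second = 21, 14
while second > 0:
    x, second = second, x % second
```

GCD of 21 and 14
`x` takes the values: 21 → 14 → 7

Answer: 7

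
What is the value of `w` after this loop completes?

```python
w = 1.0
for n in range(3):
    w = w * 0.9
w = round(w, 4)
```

Exponential decay: 1.0 * 0.9^3
`w` takes the values: 1.0 → 0.9 → 0.81 → 0.729

Answer: 0.729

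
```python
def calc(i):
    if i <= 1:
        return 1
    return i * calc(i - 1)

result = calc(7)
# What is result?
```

calc(7) = 7 * 6 * 5 * 4 * 3 * 2 * 1 = 5040

Answer: 5040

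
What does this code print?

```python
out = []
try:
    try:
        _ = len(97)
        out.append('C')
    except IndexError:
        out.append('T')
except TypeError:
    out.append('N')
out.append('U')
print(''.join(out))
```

Execution trace: 'N' (outer except TypeError) → 'U' (after the try/except). Output: NU

Answer: NU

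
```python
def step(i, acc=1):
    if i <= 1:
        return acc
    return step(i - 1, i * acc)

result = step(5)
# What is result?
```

Accumulator trace (n, acc): (5, 1) -> (4, 5) -> (3, 20) -> (2, 60) -> (1, 120) -> return 120

Answer: 120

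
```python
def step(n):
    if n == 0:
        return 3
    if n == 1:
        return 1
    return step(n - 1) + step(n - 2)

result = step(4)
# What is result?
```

Build up from base cases: step(0)=3, step(1)=1, step(2)=4, step(3)=5, step(4)=9

Answer: 9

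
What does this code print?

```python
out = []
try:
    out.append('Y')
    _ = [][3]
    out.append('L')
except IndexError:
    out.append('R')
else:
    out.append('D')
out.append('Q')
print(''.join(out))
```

Execution trace: 'Y' (try body) → 'R' (except IndexError) → 'Q' (after the try/except). Output: YRQ

Answer: YRQ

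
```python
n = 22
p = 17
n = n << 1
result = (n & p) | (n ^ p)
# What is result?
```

Trace:
`n = 22` → n = 22
`p = 17` → p = 17
`n = n << 1` → n = 44
`result = (n & p) | (n ^ p)` → result = 61
So result = 61

Answer: 61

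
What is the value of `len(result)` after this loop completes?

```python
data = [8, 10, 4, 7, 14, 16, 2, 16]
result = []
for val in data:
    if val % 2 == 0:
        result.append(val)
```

Count even numbers in [8, 10, 4, 7, 14, 16, 2, 16]
`result` takes the values: [] → [8] → [8, 10] → [8, 10, 4] → [8, 10, 4, 14] → [8, 10, 4, 14, 16] → [8, 10, 4, 14, 16, 2] → [8, 10, 4, 14, 16, 2, 16]
So `len(result)` = 7

Answer: 7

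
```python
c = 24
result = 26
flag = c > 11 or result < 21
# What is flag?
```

Trace:
`c = 24` → c = 24
`result = 26` → result = 26
`flag = c > 11 or result < 21` → flag = True
So flag = True

Answer: True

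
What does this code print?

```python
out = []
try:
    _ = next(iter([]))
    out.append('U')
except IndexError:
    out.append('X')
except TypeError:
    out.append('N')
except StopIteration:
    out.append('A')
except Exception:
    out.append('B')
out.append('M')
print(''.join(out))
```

Execution trace: 'A' (except StopIteration) → 'M' (after the try/except). Output: AM

Answer: AM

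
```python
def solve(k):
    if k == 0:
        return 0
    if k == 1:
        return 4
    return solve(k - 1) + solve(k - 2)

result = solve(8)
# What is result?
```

Build up from base cases: solve(0)=0, solve(1)=4, solve(2)=4, solve(3)=8, solve(4)=12, solve(5)=20, solve(6)=32, ..., solve(8)=84

Answer: 84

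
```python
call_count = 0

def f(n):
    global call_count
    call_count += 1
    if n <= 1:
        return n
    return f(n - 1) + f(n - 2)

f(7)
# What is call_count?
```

Calls(n) = 1 + Calls(n-1) + Calls(n-2); Calls(0)=Calls(1)=1. For n=7 this gives 41.

Answer: 41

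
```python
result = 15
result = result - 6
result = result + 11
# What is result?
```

Trace:
`result = 15` → result = 15
`result = result - 6` → result = 9
`result = result + 11` → result = 20
So result = 20

Answer: 20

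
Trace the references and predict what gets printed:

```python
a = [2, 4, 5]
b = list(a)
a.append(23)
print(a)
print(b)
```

Key concept: list() constructor creates copy.
Step by step:
`a = [2, 4, 5]` → a = [2, 4, 5]
`b = list(a)` → b = [2, 4, 5]
`a.append(23)` → a = [2, 4, 5, 23]
`print(a)` → prints [2, 4, 5, 23]
`print(b)` → prints [2, 4, 5]

Answer:
[2, 4, 5, 23]
[2, 4, 5]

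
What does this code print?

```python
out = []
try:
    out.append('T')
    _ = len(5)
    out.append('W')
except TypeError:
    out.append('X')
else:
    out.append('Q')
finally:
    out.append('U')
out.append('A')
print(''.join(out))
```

Execution trace: 'T' (try body) → 'X' (except TypeError) → 'U' (finally) → 'A' (after the try/except). Output: TXUA

Answer: TXUA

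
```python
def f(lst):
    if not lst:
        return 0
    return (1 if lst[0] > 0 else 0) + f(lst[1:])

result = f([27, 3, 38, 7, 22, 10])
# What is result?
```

Count of positive elements in [27, 3, 38, 7, 22, 10] = 6

Answer: 6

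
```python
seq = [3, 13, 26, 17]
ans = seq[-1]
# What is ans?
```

Trace:
`seq = [3, 13, 26, 17]` → seq = [3, 13, 26, 17]
`ans = seq[-1]` → ans = 17
So ans = 17

Answer: 17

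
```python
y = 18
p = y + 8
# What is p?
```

Trace:
`y = 18` → y = 18
`p = y + 8` → p = 26
So p = 26

Answer: 26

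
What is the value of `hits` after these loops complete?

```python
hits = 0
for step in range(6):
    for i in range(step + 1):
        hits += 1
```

Triangle: 1 + 2 + ... + 6
`hits` takes the values: 0 → 1 → 2 → 3 → 4 → 5 → 6 → 7 → 8 → 9 → 10 → 11 → 12 → 13 → 14 → 15 → 16 → 17 → 18 → 19 → 20 → 21

Answer: 21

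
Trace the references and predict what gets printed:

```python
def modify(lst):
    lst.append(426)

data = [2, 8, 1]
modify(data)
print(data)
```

Key concept: function modifies passed list.
Step by step:
`data = [2, 8, 1]` → data = [2, 8, 1]
`modify(data)` → data = [2, 8, 1, 426]
`print(data)` → prints [2, 8, 1, 426]

Answer: [2, 8, 1, 426]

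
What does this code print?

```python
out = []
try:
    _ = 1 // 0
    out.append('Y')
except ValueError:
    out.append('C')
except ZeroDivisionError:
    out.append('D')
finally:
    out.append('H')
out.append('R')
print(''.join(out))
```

Execution trace: 'D' (except ZeroDivisionError) → 'H' (finally) → 'R' (after the try/except). Output: DHR

Answer: DHR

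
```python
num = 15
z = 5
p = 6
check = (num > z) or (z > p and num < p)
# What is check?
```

Trace:
`num = 15` → num = 15
`z = 5` → z = 5
`p = 6` → p = 6
`check = (num > z) or (z > p and num < p)` → check = True
So check = True

Answer: True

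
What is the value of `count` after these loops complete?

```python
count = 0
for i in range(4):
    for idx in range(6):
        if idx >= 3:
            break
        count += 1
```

Inner breaks at 3, outer runs 4 times
`count` takes the values: 0 → 1 → 2 → 3 → 4 → 5 → 6 → 7 → 8 → 9 → 10 → 11 → 12

Answer: 12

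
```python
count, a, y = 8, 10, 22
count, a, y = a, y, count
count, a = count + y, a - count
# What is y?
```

Trace:
`count, a, y = 8, 10, 22` → count = 8; a = 10; y = 22
`count, a, y = a, y, count` → count = 10; a = 22; y = 8
`count, a = count + y, a - count` → count = 18; a = 12
So y = 8

Answer: 8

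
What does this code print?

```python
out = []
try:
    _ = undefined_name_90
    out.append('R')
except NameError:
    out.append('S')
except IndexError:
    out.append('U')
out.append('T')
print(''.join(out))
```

Execution trace: 'S' (except NameError) → 'T' (after the try/except). Output: ST

Answer: ST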